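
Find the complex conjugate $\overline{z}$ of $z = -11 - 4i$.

If z = a + bi, then conjugate(z) = a - bi
conjugate(-11 - 4i) = -11 + 4i


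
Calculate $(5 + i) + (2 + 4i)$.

(5 + 2) + (1 + 4)i = 7 + 5i


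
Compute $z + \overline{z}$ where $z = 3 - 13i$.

z + conjugate(z) = (a + bi) + (a - bi) = 2a
= 2 * 3 = 6


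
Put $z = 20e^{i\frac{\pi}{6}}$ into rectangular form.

a = r cos θ = 20 * sqrt(3)/2 = 10*sqrt(3)
b = r sin θ = 20 * 1/2 = 10
z = 10*sqrt(3) + 10i


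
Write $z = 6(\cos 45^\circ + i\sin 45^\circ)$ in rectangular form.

a = r cos θ = 6 * sqrt(2)/2 = 3*sqrt(2)
b = r sin θ = 6 * sqrt(2)/2 = 3*sqrt(2)
z = 3*sqrt(2) + 3*sqrt(2)i


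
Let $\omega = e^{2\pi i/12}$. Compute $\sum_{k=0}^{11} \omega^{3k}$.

Let ζ = ω^3 = e^(2πi·3/12). Since 12 ∤ 3, ζ ≠ 1.
Sum = Σ_{k=0}^{11} ζ^k = (ζ^12 - 1)/(ζ - 1) = (ω^{3·12} - 1)/(ζ - 1) = (1 - 1)/(ζ - 1) = 0


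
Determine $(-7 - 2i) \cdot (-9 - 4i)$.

(a1*a2 - b1*b2) + (a1*b2 + b1*a2)i
= (63 - 8) + (28 + 18)i
= 55 + 46i


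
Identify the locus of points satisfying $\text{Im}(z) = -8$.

Im(z) = y where z = x + yi; the equation y = -8 is satisfied by all points with that y-coordinate
Locus: Horizontal line y = -8


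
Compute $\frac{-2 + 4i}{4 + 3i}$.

Multiply numerator and denominator by conjugate (4 - 3i):
= (-2 + 4i)(4 - 3i) / (4^2 + 3^2)
= (4 + 22i) / 25
= 4/25 + (22/25)i


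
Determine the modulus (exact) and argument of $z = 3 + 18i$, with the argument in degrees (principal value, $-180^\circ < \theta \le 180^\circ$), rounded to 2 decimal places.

|z| = sqrt(3^2 + 18^2) = sqrt(333)
arg(z) = arctan(b/a) = arctan(18/3) (quadrant-adjusted) = 80.54°


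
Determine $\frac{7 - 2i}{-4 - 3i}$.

Multiply numerator and denominator by conjugate (-4 + 3i):
= (7 - 2i)(-4 + 3i) / ((-4)^2 + (-3)^2)
= (-22 + 29i) / 25
= -22/25 + (29/25)i


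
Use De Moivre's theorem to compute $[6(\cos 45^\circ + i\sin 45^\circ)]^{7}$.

By De Moivre: z^n = r^n(cos(nθ) + i sin(nθ))
= 6^7(cos(7*45°) + i sin(7*45°))
= 279936(cos 315° + i sin 315°)
= 139968*sqrt(2) - 139968*sqrt(2)i


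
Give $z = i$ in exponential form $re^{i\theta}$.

r = |z| = sqrt((0)^2 + (1)^2) = sqrt(0 + 1) = sqrt(1) = 1
a = 0 and b > 0, so z lies on the positive imaginary axis: θ = 90° = π/2
z = 1e^(i*π/2)


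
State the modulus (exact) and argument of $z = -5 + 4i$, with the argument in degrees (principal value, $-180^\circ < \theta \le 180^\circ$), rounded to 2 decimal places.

|z| = sqrt((-5)^2 + 4^2) = sqrt(41)
arg(z) = arctan(b/a) = arctan(4/-5) (quadrant-adjusted) = 141.34°


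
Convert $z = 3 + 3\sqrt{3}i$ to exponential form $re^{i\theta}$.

r = |z| = sqrt((3)^2 + (3*sqrt(3))^2) = sqrt(9 + 27) = sqrt(36) = 6
θ = arctan(b/a) = arctan(5.1962/3) (quadrant-adjusted) = 60° = π/3
z = 6e^(i*π/3)


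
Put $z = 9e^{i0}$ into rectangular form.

a = r cos θ = 9 * 1 = 9
b = r sin θ = 9 * 0 = 0
z = 9


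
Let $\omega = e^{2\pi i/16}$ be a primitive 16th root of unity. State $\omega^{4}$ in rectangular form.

ω^4 = e^(2πi·4/16) = e^(i·1π/2)
= cos(1π/2) + i sin(1π/2)
= i


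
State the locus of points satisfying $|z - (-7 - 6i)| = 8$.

|z - z0| = r describes a circle centered at z0 with radius r
Here z0 = -7 - 6i and r = 8
Locus: Circle centered at (-7, -6) with radius 8


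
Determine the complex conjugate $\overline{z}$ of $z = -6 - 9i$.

If z = a + bi, then conjugate(z) = a - bi
conjugate(-6 - 9i) = -6 + 9i


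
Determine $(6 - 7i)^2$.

(a + bi)^2 = a^2 - b^2 + 2abi
= 6^2 - (-7)^2 + 2*6*(-7)i
= -13 - 84i


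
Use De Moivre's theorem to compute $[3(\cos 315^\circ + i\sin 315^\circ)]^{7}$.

By De Moivre: z^n = r^n(cos(nθ) + i sin(nθ))
= 3^7(cos(7*315°) + i sin(7*315°))
= 2187(cos 45° + i sin 45°)
= 2187*sqrt(2)/2 + (2187*sqrt(2)/2)i


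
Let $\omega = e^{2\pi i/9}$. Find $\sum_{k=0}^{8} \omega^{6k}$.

Let ζ = ω^6 = e^(2πi·6/9). Since 9 ∤ 6, ζ ≠ 1.
Sum = Σ_{k=0}^{8} ζ^k = (ζ^9 - 1)/(ζ - 1) = (ω^{6·9} - 1)/(ζ - 1) = (1 - 1)/(ζ - 1) = 0


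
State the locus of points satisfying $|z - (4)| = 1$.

|z - z0| = r describes a circle centered at z0 with radius r
Here z0 = 4 and r = 1
Locus: Circle centered at (4, 0) with radius 1


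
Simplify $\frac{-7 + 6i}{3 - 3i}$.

Multiply numerator and denominator by conjugate (3 + 3i):
= (-7 + 6i)(3 + 3i) / (3^2 + (-3)^2)
= (-39 - 3i) / 18
Divide through by 3: (-13 - i) / 6
= -13/6 - (1/6)i


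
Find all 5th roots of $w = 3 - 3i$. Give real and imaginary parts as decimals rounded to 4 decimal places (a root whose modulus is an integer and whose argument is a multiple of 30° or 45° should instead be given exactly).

|w| = sqrt(18) ≈ 4.242641, arg(w) = 315°
Root modulus = sqrt(18)^(1/5) ≈ 1.335141
Root arguments: θ_k = (315° + 360°k)/5 for k = 0, 1, ..., 4
Compute each root as (root modulus)(cos θ_k + i sin θ_k) using full-precision intermediates, then round to 4 decimal places.
Roots: 0.6061 + 1.1896i, -0.9441 + 0.9441i, -1.1896 - 0.6061i, 0.2089 - 1.3187i, 1.3187 - 0.2089i


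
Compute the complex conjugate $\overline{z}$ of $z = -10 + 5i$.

If z = a + bi, then conjugate(z) = a - bi
conjugate(-10 + 5i) = -10 - 5i


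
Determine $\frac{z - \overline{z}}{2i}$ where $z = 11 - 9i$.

z - conjugate(z) = 2bi
(z - conjugate(z))/(2i) = 2bi/(2i) = b = -9


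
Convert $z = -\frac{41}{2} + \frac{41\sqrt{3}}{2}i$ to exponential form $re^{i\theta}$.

r = |z| = sqrt((-41/2)^2 + (41*sqrt(3)/2)^2) = sqrt(1681/4 + 5043/4) = sqrt(1681) = 41
θ = arctan(b/a) = arctan(35.507/-20.5) (quadrant-adjusted) = 120° = 2π/3
z = 41e^(i*2π/3)


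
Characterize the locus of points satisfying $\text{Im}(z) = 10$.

Im(z) = y where z = x + yi; the equation y = 10 is satisfied by all points with that y-coordinate
Locus: Horizontal line y = 10


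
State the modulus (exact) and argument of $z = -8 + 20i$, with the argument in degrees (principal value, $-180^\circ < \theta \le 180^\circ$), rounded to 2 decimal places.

|z| = sqrt((-8)^2 + 20^2) = sqrt(464)
arg(z) = arctan(b/a) = arctan(20/-8) (quadrant-adjusted) = 111.80°


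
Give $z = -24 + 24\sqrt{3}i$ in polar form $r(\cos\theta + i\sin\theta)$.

r = |z| = sqrt(a^2 + b^2) = sqrt((-24)^2 + (24*sqrt(3))^2) = sqrt(576 + 1728) = sqrt(2304) = 48
θ = arctan(b/a) = arctan(41.5692/-24) (quadrant-adjusted) = 120°
z = 48(cos 120° + i sin 120°)


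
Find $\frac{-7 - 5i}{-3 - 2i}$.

Multiply numerator and denominator by conjugate (-3 + 2i):
= (-7 - 5i)(-3 + 2i) / ((-3)^2 + (-2)^2)
= (31 + i) / 13
= 31/13 + (1/13)i


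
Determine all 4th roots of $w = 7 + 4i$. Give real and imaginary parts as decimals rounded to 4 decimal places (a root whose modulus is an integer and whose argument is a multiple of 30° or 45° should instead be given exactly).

|w| = sqrt(65) ≈ 8.062258, arg(w) ≈ 29.744881°
Root modulus = sqrt(65)^(1/4) ≈ 1.685055
Root arguments: θ_k = (arg(w) + 360°k)/4 for k = 0, 1, ..., 3
Compute each root as (root modulus)(cos θ_k + i sin θ_k) using full-precision intermediates, then round to 4 decimal places.
Roots: 1.6709 + 0.2181i, -0.2181 + 1.6709i, -1.6709 - 0.2181i, 0.2181 - 1.6709i


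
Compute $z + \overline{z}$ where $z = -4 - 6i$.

z + conjugate(z) = (a + bi) + (a - bi) = 2a
= 2 * (-4) = -8


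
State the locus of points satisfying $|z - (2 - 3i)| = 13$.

|z - z0| = r describes a circle centered at z0 with radius r
Here z0 = 2 - 3i and r = 13
Locus: Circle centered at (2, -3) with radius 13


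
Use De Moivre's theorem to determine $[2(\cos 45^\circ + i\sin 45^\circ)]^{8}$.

By De Moivre: z^n = r^n(cos(nθ) + i sin(nθ))
= 2^8(cos(8*45°) + i sin(8*45°))
= 256(cos 0° + i sin 0°)
= 256


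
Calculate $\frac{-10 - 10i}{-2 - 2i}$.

Multiply numerator and denominator by conjugate (-2 + 2i):
= (-10 - 10i)(-2 + 2i) / ((-2)^2 + (-2)^2)
= (40) / 8
= 5


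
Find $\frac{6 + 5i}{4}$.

Divisor is real, so divide each part by 4:
= 3/2 + (5/4)i


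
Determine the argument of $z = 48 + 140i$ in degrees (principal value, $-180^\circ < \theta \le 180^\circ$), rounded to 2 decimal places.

θ = arctan(b/a) = arctan(140/48) (quadrant-adjusted) = 71.08°


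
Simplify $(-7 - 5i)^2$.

(a + bi)^2 = a^2 - b^2 + 2abi
= (-7)^2 - (-5)^2 + 2*(-7)*(-5)i
= 24 + 70i


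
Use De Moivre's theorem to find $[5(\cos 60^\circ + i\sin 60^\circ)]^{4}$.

By De Moivre: z^n = r^n(cos(nθ) + i sin(nθ))
= 5^4(cos(4*60°) + i sin(4*60°))
= 625(cos 240° + i sin 240°)
= -625/2 - (625*sqrt(3)/2)i


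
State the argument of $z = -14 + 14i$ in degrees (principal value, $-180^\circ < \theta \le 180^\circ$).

θ = arctan(b/a) = arctan(14/-14) (quadrant-adjusted) = 135°


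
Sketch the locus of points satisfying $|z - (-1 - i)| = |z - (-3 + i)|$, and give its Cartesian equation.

|z - z1| = |z - z2| means z is equidistant from z1 and z2,
i.e. the perpendicular bisector of the segment from (-1, -1) to (-3, 1) (midpoint (-2, 0)).
With z = x + yi, square both sides:
(x - (-1))^2 + (y - (-1))^2 = (x - (-3))^2 + (y - 1)^2
The x^2 and y^2 terms cancel: -4x + 4y = 10 - 2 = 8
Simplify: x - y = -2
Locus: Perpendicular bisector of the segment from (-1, -1) to (-3, 1): the line x - y = -2


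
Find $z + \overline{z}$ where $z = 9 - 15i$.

z + conjugate(z) = (a + bi) + (a - bi) = 2a
= 2 * 9 = 18


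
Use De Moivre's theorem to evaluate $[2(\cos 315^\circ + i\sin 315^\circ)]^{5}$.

By De Moivre: z^n = r^n(cos(nθ) + i sin(nθ))
= 2^5(cos(5*315°) + i sin(5*315°))
= 32(cos 135° + i sin 135°)
= -16*sqrt(2) + 16*sqrt(2)i


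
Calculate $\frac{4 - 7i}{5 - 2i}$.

Multiply numerator and denominator by conjugate (5 + 2i):
= (4 - 7i)(5 + 2i) / (5^2 + (-2)^2)
= (34 - 27i) / 29
= 34/29 - (27/29)i


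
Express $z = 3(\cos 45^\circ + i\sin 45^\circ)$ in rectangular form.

a = r cos θ = 3 * sqrt(2)/2 = 3*sqrt(2)/2
b = r sin θ = 3 * sqrt(2)/2 = 3*sqrt(2)/2
z = 3*sqrt(2)/2 + (3*sqrt(2)/2)i


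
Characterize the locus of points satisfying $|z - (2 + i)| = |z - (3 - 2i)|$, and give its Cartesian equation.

|z - z1| = |z - z2| means z is equidistant from z1 and z2,
i.e. the perpendicular bisector of the segment from (2, 1) to (3, -2) (midpoint (5/2, -1/2)).
With z = x + yi, square both sides:
(x - 2)^2 + (y - 1)^2 = (x - 3)^2 + (y - (-2))^2
The x^2 and y^2 terms cancel: 2x + (-6)y = 13 - 5 = 8
Simplify: x - 3y = 4
Locus: Perpendicular bisector of the segment from (2, 1) to (3, -2): the line x - 3y = 4


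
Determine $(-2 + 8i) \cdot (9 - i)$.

(a1*a2 - b1*b2) + (a1*b2 + b1*a2)i
= (-18 - (-8)) + (2 + 72)i
= -10 + 74i


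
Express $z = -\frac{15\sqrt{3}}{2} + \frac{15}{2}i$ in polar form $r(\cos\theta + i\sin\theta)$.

r = |z| = sqrt(a^2 + b^2) = sqrt((-15*sqrt(3)/2)^2 + (15/2)^2) = sqrt(675/4 + 225/4) = sqrt(225) = 15
θ = arctan(b/a) = arctan(7.5/-12.9904) (quadrant-adjusted) = 150°
z = 15(cos 150° + i sin 150°)


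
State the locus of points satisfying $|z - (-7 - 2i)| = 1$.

|z - z0| = r describes a circle centered at z0 with radius r
Here z0 = -7 - 2i and r = 1
Locus: Circle centered at (-7, -2) with radius 1


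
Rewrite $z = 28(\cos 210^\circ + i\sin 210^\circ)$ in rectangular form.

a = r cos θ = 28 * -sqrt(3)/2 = -14*sqrt(3)
b = r sin θ = 28 * -1/2 = -14
z = -14*sqrt(3) - 14i


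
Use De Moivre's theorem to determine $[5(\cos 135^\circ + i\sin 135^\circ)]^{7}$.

By De Moivre: z^n = r^n(cos(nθ) + i sin(nθ))
= 5^7(cos(7*135°) + i sin(7*135°))
= 78125(cos 225° + i sin 225°)
= -78125*sqrt(2)/2 - (78125*sqrt(2)/2)i


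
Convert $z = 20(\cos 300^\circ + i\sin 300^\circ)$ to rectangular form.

a = r cos θ = 20 * 1/2 = 10
b = r sin θ = 20 * -sqrt(3)/2 = -10*sqrt(3)
z = 10 - 10*sqrt(3)i


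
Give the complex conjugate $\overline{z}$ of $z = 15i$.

If z = a + bi, then conjugate(z) = a - bi
conjugate(15i) = -15i


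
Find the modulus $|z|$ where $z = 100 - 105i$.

|z| = sqrt(a^2 + b^2) = sqrt(100^2 + (-105)^2) = sqrt(21025) = 145


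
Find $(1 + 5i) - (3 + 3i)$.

(1 - 3) + (5 - 3)i = -2 + 2i


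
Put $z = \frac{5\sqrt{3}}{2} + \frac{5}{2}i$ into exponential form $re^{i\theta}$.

r = |z| = sqrt((5*sqrt(3)/2)^2 + (5/2)^2) = sqrt(75/4 + 25/4) = sqrt(25) = 5
θ = arctan(b/a) = arctan(2.5/4.3301) (quadrant-adjusted) = 30° = π/6
z = 5e^(i*π/6)


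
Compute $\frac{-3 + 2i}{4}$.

Divisor is real, so divide each part by 4:
= -3/4 + (1/2)i


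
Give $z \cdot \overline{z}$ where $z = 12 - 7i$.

z * conjugate(z) = |z|^2 = a^2 + b^2
= 12^2 + (-7)^2 = 193


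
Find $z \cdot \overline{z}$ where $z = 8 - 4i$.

z * conjugate(z) = |z|^2 = a^2 + b^2
= 8^2 + (-4)^2 = 80


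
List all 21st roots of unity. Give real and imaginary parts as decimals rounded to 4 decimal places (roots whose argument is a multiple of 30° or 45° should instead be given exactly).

ω_k = e^(2πik/21) = cos(2πk/21) + i sin(2πk/21) for k = 0, 1, ..., 20
Roots: 1, 0.9556 + 0.2948i, 0.8262 + 0.5633i, 0.6235 + 0.7818i, 0.3653 + 0.9309i, 0.0747 + 0.9972i, -0.2225 + 0.9749i, -1/2 + (sqrt(3)/2)i, -0.7331 + 0.6802i, -0.9010 + 0.4339i, -0.9888 + 0.1490i, -0.9888 - 0.1490i, -0.9010 - 0.4339i, -0.7331 - 0.6802i, -1/2 - (sqrt(3)/2)i, -0.2225 - 0.9749i, 0.0747 - 0.9972i, 0.3653 - 0.9309i, 0.6235 - 0.7818i, 0.8262 - 0.5633i, 0.9556 - 0.2948i


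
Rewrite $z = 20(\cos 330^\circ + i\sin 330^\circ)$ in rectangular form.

a = r cos θ = 20 * sqrt(3)/2 = 10*sqrt(3)
b = r sin θ = 20 * -1/2 = -10
z = 10*sqrt(3) - 10i


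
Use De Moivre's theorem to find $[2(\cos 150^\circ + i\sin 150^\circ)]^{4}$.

By De Moivre: z^n = r^n(cos(nθ) + i sin(nθ))
= 2^4(cos(4*150°) + i sin(4*150°))
= 16(cos 240° + i sin 240°)
= -8 - 8*sqrt(3)i


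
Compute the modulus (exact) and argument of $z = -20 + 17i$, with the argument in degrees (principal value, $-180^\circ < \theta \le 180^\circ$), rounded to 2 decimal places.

|z| = sqrt((-20)^2 + 17^2) = sqrt(689)
arg(z) = arctan(b/a) = arctan(17/-20) (quadrant-adjusted) = 139.64°


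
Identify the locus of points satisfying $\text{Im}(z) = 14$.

Im(z) = y where z = x + yi; the equation y = 14 is satisfied by all points with that y-coordinate
Locus: Horizontal line y = 14


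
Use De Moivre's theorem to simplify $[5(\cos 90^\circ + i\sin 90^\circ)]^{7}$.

By De Moivre: z^n = r^n(cos(nθ) + i sin(nθ))
= 5^7(cos(7*90°) + i sin(7*90°))
= 78125(cos 270° + i sin 270°)
= -78125i


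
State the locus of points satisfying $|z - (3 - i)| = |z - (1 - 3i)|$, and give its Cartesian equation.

|z - z1| = |z - z2| means z is equidistant from z1 and z2,
i.e. the perpendicular bisector of the segment from (3, -1) to (1, -3) (midpoint (2, -2)).
With z = x + yi, square both sides:
(x - 3)^2 + (y - (-1))^2 = (x - 1)^2 + (y - (-3))^2
The x^2 and y^2 terms cancel: -4x + (-4)y = 10 - 10 = 0
Simplify: x + y = 0
Locus: Perpendicular bisector of the segment from (3, -1) to (1, -3): the line x + y = 0


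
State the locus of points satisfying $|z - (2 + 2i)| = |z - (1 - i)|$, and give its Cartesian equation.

|z - z1| = |z - z2| means z is equidistant from z1 and z2,
i.e. the perpendicular bisector of the segment from (2, 2) to (1, -1) (midpoint (3/2, 1/2)).
With z = x + yi, square both sides:
(x - 2)^2 + (y - 2)^2 = (x - 1)^2 + (y - (-1))^2
The x^2 and y^2 terms cancel: -2x + (-6)y = 2 - 8 = -6
Simplify: x + 3y = 3
Locus: Perpendicular bisector of the segment from (2, 2) to (1, -1): the line x + 3y = 3


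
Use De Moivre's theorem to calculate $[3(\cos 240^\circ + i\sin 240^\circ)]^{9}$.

By De Moivre: z^n = r^n(cos(nθ) + i sin(nθ))
= 3^9(cos(9*240°) + i sin(9*240°))
= 19683(cos 0° + i sin 0°)
= 19683


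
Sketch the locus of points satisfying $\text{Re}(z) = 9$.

Re(z) = x where z = x + yi; the equation x = 9 is satisfied by all points with that x-coordinate
Locus: Vertical line x = 9


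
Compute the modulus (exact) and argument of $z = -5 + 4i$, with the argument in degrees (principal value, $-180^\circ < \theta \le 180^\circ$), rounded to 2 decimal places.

|z| = sqrt((-5)^2 + 4^2) = sqrt(41)
arg(z) = arctan(b/a) = arctan(4/-5) (quadrant-adjusted) = 141.34°


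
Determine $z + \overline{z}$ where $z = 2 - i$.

z + conjugate(z) = (a + bi) + (a - bi) = 2a
= 2 * 2 = 4


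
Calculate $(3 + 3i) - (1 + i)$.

(3 - 1) + (3 - 1)i = 2 + 2i


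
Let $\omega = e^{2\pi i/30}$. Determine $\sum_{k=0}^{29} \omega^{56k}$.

Let ζ = ω^56 = e^(2πi·56/30). Since 30 ∤ 56, ζ ≠ 1.
Sum = Σ_{k=0}^{29} ζ^k = (ζ^30 - 1)/(ζ - 1) = (ω^{56·30} - 1)/(ζ - 1) = (1 - 1)/(ζ - 1) = 0


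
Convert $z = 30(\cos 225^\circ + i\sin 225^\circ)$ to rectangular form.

a = r cos θ = 30 * -sqrt(2)/2 = -15*sqrt(2)
b = r sin θ = 30 * -sqrt(2)/2 = -15*sqrt(2)
z = -15*sqrt(2) - 15*sqrt(2)i


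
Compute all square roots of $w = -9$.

|w| = 9, arg(w) = 180°
Root modulus = 9^(1/2) = 3
Root arguments: θ_k = (180° + 360°k)/2 for k = 0, 1, ..., 1
Roots: 3i, -3i


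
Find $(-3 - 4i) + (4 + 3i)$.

(-3 + 4) + (-4 + 3)i = 1 - i


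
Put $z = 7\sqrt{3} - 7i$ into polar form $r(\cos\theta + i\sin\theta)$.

r = |z| = sqrt(a^2 + b^2) = sqrt((7*sqrt(3))^2 + (-7)^2) = sqrt(147 + 49) = sqrt(196) = 14
θ = arctan(b/a) = arctan(-7/12.1244) (quadrant-adjusted) = 330°
z = 14(cos 330° + i sin 330°)


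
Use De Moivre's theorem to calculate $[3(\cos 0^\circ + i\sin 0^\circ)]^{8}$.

By De Moivre: z^n = r^n(cos(nθ) + i sin(nθ))
= 3^8(cos(8*0°) + i sin(8*0°))
= 6561(cos 0° + i sin 0°)
= 6561


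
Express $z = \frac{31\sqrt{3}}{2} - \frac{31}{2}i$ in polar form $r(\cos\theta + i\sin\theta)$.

r = |z| = sqrt(a^2 + b^2) = sqrt((31*sqrt(3)/2)^2 + (-31/2)^2) = sqrt(2883/4 + 961/4) = sqrt(961) = 31
θ = arctan(b/a) = arctan(-15.5/26.8468) (quadrant-adjusted) = 330°
z = 31(cos 330° + i sin 330°)


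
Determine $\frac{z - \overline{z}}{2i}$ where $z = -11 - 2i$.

z - conjugate(z) = 2bi
(z - conjugate(z))/(2i) = 2bi/(2i) = b = -2


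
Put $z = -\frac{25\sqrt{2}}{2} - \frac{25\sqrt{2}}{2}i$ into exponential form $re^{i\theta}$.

r = |z| = sqrt((-25*sqrt(2)/2)^2 + (-25*sqrt(2)/2)^2) = sqrt(625/2 + 625/2) = sqrt(625) = 25
θ = arctan(b/a) = arctan(-17.6777/-17.6777) (quadrant-adjusted) = -135° = -3π/4
z = 25e^(-i*3π/4)


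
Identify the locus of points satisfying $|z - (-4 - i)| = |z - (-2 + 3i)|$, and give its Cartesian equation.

|z - z1| = |z - z2| means z is equidistant from z1 and z2,
i.e. the perpendicular bisector of the segment from (-4, -1) to (-2, 3) (midpoint (-3, 1)).
With z = x + yi, square both sides:
(x - (-4))^2 + (y - (-1))^2 = (x - (-2))^2 + (y - 3)^2
The x^2 and y^2 terms cancel: 4x + 8y = 13 - 17 = -4
Simplify: x + 2y = -1
Locus: Perpendicular bisector of the segment from (-4, -1) to (-2, 3): the line x + 2y = -1


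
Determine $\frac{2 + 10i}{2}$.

Divisor is real, so divide each part by 2:
= 1 + 5i


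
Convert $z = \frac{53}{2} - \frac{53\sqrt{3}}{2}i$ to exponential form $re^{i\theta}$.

r = |z| = sqrt((53/2)^2 + (-53*sqrt(3)/2)^2) = sqrt(2809/4 + 8427/4) = sqrt(2809) = 53
θ = arctan(b/a) = arctan(-45.8993/26.5) (quadrant-adjusted) = -60° = -π/3
z = 53e^(-i*π/3)


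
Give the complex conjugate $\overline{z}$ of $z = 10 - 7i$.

If z = a + bi, then conjugate(z) = a - bi
conjugate(10 - 7i) = 10 + 7i


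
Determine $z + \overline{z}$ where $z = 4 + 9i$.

z + conjugate(z) = (a + bi) + (a - bi) = 2a
= 2 * 4 = 8


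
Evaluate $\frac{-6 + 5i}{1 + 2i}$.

Multiply numerator and denominator by conjugate (1 - 2i):
= (-6 + 5i)(1 - 2i) / (1^2 + 2^2)
= (4 + 17i) / 5
= 4/5 + (17/5)i


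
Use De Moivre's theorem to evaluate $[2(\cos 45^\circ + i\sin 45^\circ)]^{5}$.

By De Moivre: z^n = r^n(cos(nθ) + i sin(nθ))
= 2^5(cos(5*45°) + i sin(5*45°))
= 32(cos 225° + i sin 225°)
= -16*sqrt(2) - 16*sqrt(2)i


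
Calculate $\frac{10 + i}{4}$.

Divisor is real, so divide each part by 4:
= 5/2 + (1/4)i


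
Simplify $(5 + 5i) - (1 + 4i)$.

(5 - 1) + (5 - 4)i = 4 + i


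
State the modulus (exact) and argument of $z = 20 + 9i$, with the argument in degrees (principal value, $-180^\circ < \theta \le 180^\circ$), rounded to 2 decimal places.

|z| = sqrt(20^2 + 9^2) = sqrt(481)
arg(z) = arctan(b/a) = arctan(9/20) (quadrant-adjusted) = 24.23°


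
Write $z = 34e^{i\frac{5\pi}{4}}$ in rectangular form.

a = r cos θ = 34 * -sqrt(2)/2 = -17*sqrt(2)
b = r sin θ = 34 * -sqrt(2)/2 = -17*sqrt(2)
z = -17*sqrt(2) - 17*sqrt(2)i


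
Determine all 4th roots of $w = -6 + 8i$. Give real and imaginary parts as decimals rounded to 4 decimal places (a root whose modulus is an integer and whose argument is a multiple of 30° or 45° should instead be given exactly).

|w| = 10, arg(w) ≈ 126.869898°
Root modulus = 10^(1/4) ≈ 1.778279
Root arguments: θ_k = (arg(w) + 360°k)/4 for k = 0, 1, ..., 3
Compute each root as (root modulus)(cos θ_k + i sin θ_k) using full-precision intermediates, then round to 4 decimal places.
Roots: 1.5127 + 0.9349i, -0.9349 + 1.5127i, -1.5127 - 0.9349i, 0.9349 - 1.5127i


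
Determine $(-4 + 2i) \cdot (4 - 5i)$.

(a1*a2 - b1*b2) + (a1*b2 + b1*a2)i
= (-16 - (-10)) + (20 + 8)i
= -6 + 28i


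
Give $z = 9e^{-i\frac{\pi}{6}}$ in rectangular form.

a = r cos θ = 9 * sqrt(3)/2 = 9*sqrt(3)/2
b = r sin θ = 9 * -1/2 = -9/2
z = 9*sqrt(3)/2 - (9/2)i


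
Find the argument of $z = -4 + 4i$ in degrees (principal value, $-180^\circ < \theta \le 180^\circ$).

θ = arctan(b/a) = arctan(4/-4) (quadrant-adjusted) = 135°


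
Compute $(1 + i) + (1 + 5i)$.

(1 + 1) + (1 + 5)i = 2 + 6i


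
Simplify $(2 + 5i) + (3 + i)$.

(2 + 3) + (5 + 1)i = 5 + 6i


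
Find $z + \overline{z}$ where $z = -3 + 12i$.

z + conjugate(z) = (a + bi) + (a - bi) = 2a
= 2 * (-3) = -6


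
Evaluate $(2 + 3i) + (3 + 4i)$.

(2 + 3) + (3 + 4)i = 5 + 7i


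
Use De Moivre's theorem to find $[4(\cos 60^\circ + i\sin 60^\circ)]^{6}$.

By De Moivre: z^n = r^n(cos(nθ) + i sin(nθ))
= 4^6(cos(6*60°) + i sin(6*60°))
= 4096(cos 0° + i sin 0°)
= 4096


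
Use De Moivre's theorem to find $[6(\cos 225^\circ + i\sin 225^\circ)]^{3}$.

By De Moivre: z^n = r^n(cos(nθ) + i sin(nθ))
= 6^3(cos(3*225°) + i sin(3*225°))
= 216(cos 315° + i sin 315°)
= 108*sqrt(2) - 108*sqrt(2)i


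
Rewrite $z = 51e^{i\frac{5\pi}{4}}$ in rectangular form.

a = r cos θ = 51 * -sqrt(2)/2 = -51*sqrt(2)/2
b = r sin θ = 51 * -sqrt(2)/2 = -51*sqrt(2)/2
z = -51*sqrt(2)/2 - (51*sqrt(2)/2)i


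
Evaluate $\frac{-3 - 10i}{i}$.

Multiply numerator and denominator by conjugate (-i):
= (-3 - 10i)(-i) / (0^2 + 1^2)
= (-10 + 3i) / 1
= -10 + 3i


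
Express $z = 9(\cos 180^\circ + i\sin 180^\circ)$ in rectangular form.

a = r cos θ = 9 * -1 = -9
b = r sin θ = 9 * 0 = 0
z = -9


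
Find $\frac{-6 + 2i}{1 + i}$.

Multiply numerator and denominator by conjugate (1 - i):
= (-6 + 2i)(1 - i) / (1^2 + 1^2)
= (-4 + 8i) / 2
= -2 + 4i


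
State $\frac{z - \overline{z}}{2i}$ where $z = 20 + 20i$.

z - conjugate(z) = 2bi
(z - conjugate(z))/(2i) = 2bi/(2i) = b = 20


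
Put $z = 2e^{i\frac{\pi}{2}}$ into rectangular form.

a = r cos θ = 2 * 0 = 0
b = r sin θ = 2 * 1 = 2
z = 2i


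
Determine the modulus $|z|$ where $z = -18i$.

|z| = sqrt(a^2 + b^2) = sqrt(0^2 + (-18)^2) = sqrt(324) = 18


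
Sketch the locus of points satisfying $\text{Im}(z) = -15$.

Im(z) = y where z = x + yi; the equation y = -15 is satisfied by all points with that y-coordinate
Locus: Horizontal line y = -15


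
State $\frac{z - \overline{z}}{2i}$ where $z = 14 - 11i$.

z - conjugate(z) = 2bi
(z - conjugate(z))/(2i) = 2bi/(2i) = b = -11


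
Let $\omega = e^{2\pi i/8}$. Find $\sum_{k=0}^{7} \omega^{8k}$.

Since 8 divides 8, ω^8 = (ω^8)^1 = 1^1 = 1, so every term is 1.
Sum = 8 · 1 = 8


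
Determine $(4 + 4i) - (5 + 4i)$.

(4 - 5) + (4 - 4)i = -1


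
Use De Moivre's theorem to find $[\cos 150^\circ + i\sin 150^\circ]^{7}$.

By De Moivre: z^n = r^n(cos(nθ) + i sin(nθ))
= 1^7(cos(7*150°) + i sin(7*150°))
= 1(cos 330° + i sin 330°)
= sqrt(3)/2 - (1/2)i


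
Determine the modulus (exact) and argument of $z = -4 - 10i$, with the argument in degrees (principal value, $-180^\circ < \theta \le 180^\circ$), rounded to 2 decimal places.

|z| = sqrt((-4)^2 + (-10)^2) = sqrt(116)
arg(z) = arctan(b/a) = arctan(-10/-4) (quadrant-adjusted) = -111.80°


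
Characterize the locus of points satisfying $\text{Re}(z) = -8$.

Re(z) = x where z = x + yi; the equation x = -8 is satisfied by all points with that x-coordinate
Locus: Vertical line x = -8


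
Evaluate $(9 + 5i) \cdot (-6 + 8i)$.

(a1*a2 - b1*b2) + (a1*b2 + b1*a2)i
= (-54 - 40) + (72 + (-30))i
= -94 + 42i


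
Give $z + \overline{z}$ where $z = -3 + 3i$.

z + conjugate(z) = (a + bi) + (a - bi) = 2a
= 2 * (-3) = -6


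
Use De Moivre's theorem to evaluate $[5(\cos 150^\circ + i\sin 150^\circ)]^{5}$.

By De Moivre: z^n = r^n(cos(nθ) + i sin(nθ))
= 5^5(cos(5*150°) + i sin(5*150°))
= 3125(cos 30° + i sin 30°)
= 3125*sqrt(3)/2 + (3125/2)i


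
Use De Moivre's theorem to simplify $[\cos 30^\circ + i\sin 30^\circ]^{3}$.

By De Moivre: z^n = r^n(cos(nθ) + i sin(nθ))
= 1^3(cos(3*30°) + i sin(3*30°))
= 1(cos 90° + i sin 90°)
= i


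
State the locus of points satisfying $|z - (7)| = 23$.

|z - z0| = r describes a circle centered at z0 with radius r
Here z0 = 7 and r = 23
Locus: Circle centered at (7, 0) with radius 23


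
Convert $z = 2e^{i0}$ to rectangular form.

a = r cos θ = 2 * 1 = 2
b = r sin θ = 2 * 0 = 0
z = 2


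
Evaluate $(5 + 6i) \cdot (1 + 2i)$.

(a1*a2 - b1*b2) + (a1*b2 + b1*a2)i
= (5 - 12) + (10 + 6)i
= -7 + 16i


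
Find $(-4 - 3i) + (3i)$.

(-4 + 0) + (-3 + 3)i = -4


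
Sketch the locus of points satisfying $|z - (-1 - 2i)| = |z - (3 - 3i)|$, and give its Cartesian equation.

|z - z1| = |z - z2| means z is equidistant from z1 and z2,
i.e. the perpendicular bisector of the segment from (-1, -2) to (3, -3) (midpoint (1, -5/2)).
With z = x + yi, square both sides:
(x - (-1))^2 + (y - (-2))^2 = (x - 3)^2 + (y - (-3))^2
The x^2 and y^2 terms cancel: 8x + (-2)y = 18 - 5 = 13
Simplify: 8x - 2y = 13
Locus: Perpendicular bisector of the segment from (-1, -2) to (3, -3): the line 8x - 2y = 13


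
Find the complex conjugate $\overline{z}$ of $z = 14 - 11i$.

If z = a + bi, then conjugate(z) = a - bi
conjugate(14 - 11i) = 14 + 11i


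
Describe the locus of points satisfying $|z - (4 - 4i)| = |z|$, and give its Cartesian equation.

|z - z1| = |z - z2| means z is equidistant from z1 and z2,
i.e. the perpendicular bisector of the segment from (4, -4) to (0, 0) (midpoint (2, -2)).
With z = x + yi, square both sides:
(x - 4)^2 + (y - (-4))^2 = (x - 0)^2 + (y - 0)^2
The x^2 and y^2 terms cancel: -8x + 8y = 0 - 32 = -32
Simplify: x - y = 4
Locus: Perpendicular bisector of the segment from (4, -4) to (0, 0): the line x - y = 4


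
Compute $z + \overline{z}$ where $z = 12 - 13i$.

z + conjugate(z) = (a + bi) + (a - bi) = 2a
= 2 * 12 = 24


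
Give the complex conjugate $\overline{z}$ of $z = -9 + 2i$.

If z = a + bi, then conjugate(z) = a - bi
conjugate(-9 + 2i) = -9 - 2i


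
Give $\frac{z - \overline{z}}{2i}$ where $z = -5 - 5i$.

z - conjugate(z) = 2bi
(z - conjugate(z))/(2i) = 2bi/(2i) = b = -5


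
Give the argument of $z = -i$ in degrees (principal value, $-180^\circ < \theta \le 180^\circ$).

a = 0 and b < 0, so z lies on the negative imaginary axis: θ = -90°


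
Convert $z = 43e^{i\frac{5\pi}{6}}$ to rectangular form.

a = r cos θ = 43 * -sqrt(3)/2 = -43*sqrt(3)/2
b = r sin θ = 43 * 1/2 = 43/2
z = -43*sqrt(3)/2 + (43/2)i


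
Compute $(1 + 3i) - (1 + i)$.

(1 - 1) + (3 - 1)i = 2i


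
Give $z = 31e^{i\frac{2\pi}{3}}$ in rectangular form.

a = r cos θ = 31 * -1/2 = -31/2
b = r sin θ = 31 * sqrt(3)/2 = 31*sqrt(3)/2
z = -31/2 + (31*sqrt(3)/2)i


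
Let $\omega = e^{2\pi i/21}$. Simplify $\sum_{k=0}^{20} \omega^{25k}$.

Let ζ = ω^25 = e^(2πi·25/21). Since 21 ∤ 25, ζ ≠ 1.
Sum = Σ_{k=0}^{20} ζ^k = (ζ^21 - 1)/(ζ - 1) = (ω^{25·21} - 1)/(ζ - 1) = (1 - 1)/(ζ - 1) = 0


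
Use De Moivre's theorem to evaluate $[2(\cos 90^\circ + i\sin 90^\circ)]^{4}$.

By De Moivre: z^n = r^n(cos(nθ) + i sin(nθ))
= 2^4(cos(4*90°) + i sin(4*90°))
= 16(cos 0° + i sin 0°)
= 16


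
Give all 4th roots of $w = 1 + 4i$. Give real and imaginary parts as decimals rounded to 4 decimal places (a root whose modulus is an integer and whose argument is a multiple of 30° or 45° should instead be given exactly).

|w| = sqrt(17) ≈ 4.123106, arg(w) ≈ 75.963757°
Root modulus = sqrt(17)^(1/4) ≈ 1.424971
Root arguments: θ_k = (arg(w) + 360°k)/4 for k = 0, 1, ..., 3
Compute each root as (root modulus)(cos θ_k + i sin θ_k) using full-precision intermediates, then round to 4 decimal places.
Roots: 1.3474 + 0.4637i, -0.4637 + 1.3474i, -1.3474 - 0.4637i, 0.4637 - 1.3474i


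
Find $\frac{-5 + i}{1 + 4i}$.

Multiply numerator and denominator by conjugate (1 - 4i):
= (-5 + i)(1 - 4i) / (1^2 + 4^2)
= (-1 + 21i) / 17
= -1/17 + (21/17)i


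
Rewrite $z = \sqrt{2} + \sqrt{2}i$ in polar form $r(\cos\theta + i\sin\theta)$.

r = |z| = sqrt(a^2 + b^2) = sqrt((sqrt(2))^2 + (sqrt(2))^2) = sqrt(2 + 2) = sqrt(4) = 2
θ = arctan(b/a) = arctan(1.4142/1.4142) (quadrant-adjusted) = 45°
z = 2(cos 45° + i sin 45°)


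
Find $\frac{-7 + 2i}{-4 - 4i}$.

Multiply numerator and denominator by conjugate (-4 + 4i):
= (-7 + 2i)(-4 + 4i) / ((-4)^2 + (-4)^2)
= (20 - 36i) / 32
Divide through by 4: (5 - 9i) / 8
= 5/8 - (9/8)i


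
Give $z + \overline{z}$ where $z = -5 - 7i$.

z + conjugate(z) = (a + bi) + (a - bi) = 2a
= 2 * (-5) = -10


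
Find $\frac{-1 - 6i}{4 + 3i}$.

Multiply numerator and denominator by conjugate (4 - 3i):
= (-1 - 6i)(4 - 3i) / (4^2 + 3^2)
= (-22 - 21i) / 25
= -22/25 - (21/25)i


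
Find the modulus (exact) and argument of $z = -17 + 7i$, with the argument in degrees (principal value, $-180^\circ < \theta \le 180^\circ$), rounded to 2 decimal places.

|z| = sqrt((-17)^2 + 7^2) = sqrt(338)
arg(z) = arctan(b/a) = arctan(7/-17) (quadrant-adjusted) = 157.62°


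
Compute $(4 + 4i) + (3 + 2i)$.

(4 + 3) + (4 + 2)i = 7 + 6i


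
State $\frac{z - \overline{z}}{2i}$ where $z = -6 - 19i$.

z - conjugate(z) = 2bi
(z - conjugate(z))/(2i) = 2bi/(2i) = b = -19


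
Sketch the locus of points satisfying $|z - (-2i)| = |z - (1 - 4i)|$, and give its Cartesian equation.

|z - z1| = |z - z2| means z is equidistant from z1 and z2,
i.e. the perpendicular bisector of the segment from (0, -2) to (1, -4) (midpoint (1/2, -3)).
With z = x + yi, square both sides:
(x - 0)^2 + (y - (-2))^2 = (x - 1)^2 + (y - (-4))^2
The x^2 and y^2 terms cancel: 2x + (-4)y = 17 - 4 = 13
Simplify: 2x - 4y = 13
Locus: Perpendicular bisector of the segment from (0, -2) to (1, -4): the line 2x - 4y = 13


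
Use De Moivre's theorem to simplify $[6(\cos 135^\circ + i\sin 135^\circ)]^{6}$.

By De Moivre: z^n = r^n(cos(nθ) + i sin(nθ))
= 6^6(cos(6*135°) + i sin(6*135°))
= 46656(cos 90° + i sin 90°)
= 46656i


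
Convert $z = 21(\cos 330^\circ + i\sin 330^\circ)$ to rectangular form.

a = r cos θ = 21 * sqrt(3)/2 = 21*sqrt(3)/2
b = r sin θ = 21 * -1/2 = -21/2
z = 21*sqrt(3)/2 - (21/2)i


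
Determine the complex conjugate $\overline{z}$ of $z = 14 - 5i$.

If z = a + bi, then conjugate(z) = a - bi
conjugate(14 - 5i) = 14 + 5i


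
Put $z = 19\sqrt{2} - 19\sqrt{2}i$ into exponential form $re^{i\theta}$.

r = |z| = sqrt((19*sqrt(2))^2 + (-19*sqrt(2))^2) = sqrt(722 + 722) = sqrt(1444) = 38
θ = arctan(b/a) = arctan(-26.8701/26.8701) (quadrant-adjusted) = -45° = -π/4
z = 38e^(-i*π/4)


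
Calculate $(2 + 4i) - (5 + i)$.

(2 - 5) + (4 - 1)i = -3 + 3i


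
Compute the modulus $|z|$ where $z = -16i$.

|z| = sqrt(a^2 + b^2) = sqrt(0^2 + (-16)^2) = sqrt(256) = 16


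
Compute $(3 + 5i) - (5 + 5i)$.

(3 - 5) + (5 - 5)i = -2


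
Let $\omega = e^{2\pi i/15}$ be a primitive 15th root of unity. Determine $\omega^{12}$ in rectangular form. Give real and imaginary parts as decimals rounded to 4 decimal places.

ω^12 = e^(2πi·12/15) = e^(i·8π/5)
= cos(8π/5) + i sin(8π/5)
= 0.3090 - 0.9511i


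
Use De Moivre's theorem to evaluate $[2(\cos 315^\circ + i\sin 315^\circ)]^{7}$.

By De Moivre: z^n = r^n(cos(nθ) + i sin(nθ))
= 2^7(cos(7*315°) + i sin(7*315°))
= 128(cos 45° + i sin 45°)
= 64*sqrt(2) + 64*sqrt(2)i


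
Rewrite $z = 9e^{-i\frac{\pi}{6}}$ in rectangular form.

a = r cos θ = 9 * sqrt(3)/2 = 9*sqrt(3)/2
b = r sin θ = 9 * -1/2 = -9/2
z = 9*sqrt(3)/2 - (9/2)i


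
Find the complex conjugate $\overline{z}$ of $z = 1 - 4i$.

If z = a + bi, then conjugate(z) = a - bi
conjugate(1 - 4i) = 1 + 4i


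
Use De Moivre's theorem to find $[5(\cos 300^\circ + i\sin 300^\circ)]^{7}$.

By De Moivre: z^n = r^n(cos(nθ) + i sin(nθ))
= 5^7(cos(7*300°) + i sin(7*300°))
= 78125(cos 300° + i sin 300°)
= 78125/2 - (78125*sqrt(3)/2)i


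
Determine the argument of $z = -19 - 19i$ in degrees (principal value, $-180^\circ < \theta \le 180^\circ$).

θ = arctan(b/a) = arctan(-19/-19) (quadrant-adjusted) = -135°


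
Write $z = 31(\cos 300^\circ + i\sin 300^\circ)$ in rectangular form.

a = r cos θ = 31 * 1/2 = 31/2
b = r sin θ = 31 * -sqrt(3)/2 = -31*sqrt(3)/2
z = 31/2 - (31*sqrt(3)/2)i


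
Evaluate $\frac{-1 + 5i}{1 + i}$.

Multiply numerator and denominator by conjugate (1 - i):
= (-1 + 5i)(1 - i) / (1^2 + 1^2)
= (4 + 6i) / 2
= 2 + 3i


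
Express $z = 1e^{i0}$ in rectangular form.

a = r cos θ = 1 * 1 = 1
b = r sin θ = 1 * 0 = 0
z = 1


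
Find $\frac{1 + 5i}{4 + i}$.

Multiply numerator and denominator by conjugate (4 - i):
= (1 + 5i)(4 - i) / (4^2 + 1^2)
= (9 + 19i) / 17
= 9/17 + (19/17)i


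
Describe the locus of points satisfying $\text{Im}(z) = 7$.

Im(z) = y where z = x + yi; the equation y = 7 is satisfied by all points with that y-coordinate
Locus: Horizontal line y = 7


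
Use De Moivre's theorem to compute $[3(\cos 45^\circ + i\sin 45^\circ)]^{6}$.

By De Moivre: z^n = r^n(cos(nθ) + i sin(nθ))
= 3^6(cos(6*45°) + i sin(6*45°))
= 729(cos 270° + i sin 270°)
= -729i


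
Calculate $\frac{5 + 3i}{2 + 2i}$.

Multiply numerator and denominator by conjugate (2 - 2i):
= (5 + 3i)(2 - 2i) / (2^2 + 2^2)
= (16 - 4i) / 8
Divide through by 4: (4 - i) / 2
= 2 - (1/2)i


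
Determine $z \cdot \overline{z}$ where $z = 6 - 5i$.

z * conjugate(z) = |z|^2 = a^2 + b^2
= 6^2 + (-5)^2 = 61


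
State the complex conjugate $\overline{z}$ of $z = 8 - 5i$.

If z = a + bi, then conjugate(z) = a - bi
conjugate(8 - 5i) = 8 + 5i


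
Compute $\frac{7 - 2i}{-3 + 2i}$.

Multiply numerator and denominator by conjugate (-3 - 2i):
= (7 - 2i)(-3 - 2i) / ((-3)^2 + 2^2)
= (-25 - 8i) / 13
= -25/13 - (8/13)i


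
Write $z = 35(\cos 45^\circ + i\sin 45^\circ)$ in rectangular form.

a = r cos θ = 35 * sqrt(2)/2 = 35*sqrt(2)/2
b = r sin θ = 35 * sqrt(2)/2 = 35*sqrt(2)/2
z = 35*sqrt(2)/2 + (35*sqrt(2)/2)i


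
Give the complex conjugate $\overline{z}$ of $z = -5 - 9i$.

If z = a + bi, then conjugate(z) = a - bi
conjugate(-5 - 9i) = -5 + 9i


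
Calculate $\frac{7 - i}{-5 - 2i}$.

Multiply numerator and denominator by conjugate (-5 + 2i):
= (7 - i)(-5 + 2i) / ((-5)^2 + (-2)^2)
= (-33 + 19i) / 29
= -33/29 + (19/29)i


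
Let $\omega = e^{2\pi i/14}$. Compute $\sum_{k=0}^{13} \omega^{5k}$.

Let ζ = ω^5 = e^(2πi·5/14). Since 14 ∤ 5, ζ ≠ 1.
Sum = Σ_{k=0}^{13} ζ^k = (ζ^14 - 1)/(ζ - 1) = (ω^{5·14} - 1)/(ζ - 1) = (1 - 1)/(ζ - 1) = 0


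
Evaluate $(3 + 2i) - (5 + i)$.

(3 - 5) + (2 - 1)i = -2 + i


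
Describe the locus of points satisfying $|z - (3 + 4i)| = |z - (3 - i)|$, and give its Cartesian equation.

|z - z1| = |z - z2| means z is equidistant from z1 and z2,
i.e. the perpendicular bisector of the segment from (3, 4) to (3, -1) (midpoint (3, 3/2)).
With z = x + yi, square both sides:
(x - 3)^2 + (y - 4)^2 = (x - 3)^2 + (y - (-1))^2
The x^2 and y^2 terms cancel: 0x + (-10)y = 10 - 25 = -15
Simplify: y = 3/2
Locus: Perpendicular bisector of the segment from (3, 4) to (3, -1): the line y = 3/2


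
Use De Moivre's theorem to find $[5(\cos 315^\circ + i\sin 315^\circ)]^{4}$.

By De Moivre: z^n = r^n(cos(nθ) + i sin(nθ))
= 5^4(cos(4*315°) + i sin(4*315°))
= 625(cos 180° + i sin 180°)
= -625


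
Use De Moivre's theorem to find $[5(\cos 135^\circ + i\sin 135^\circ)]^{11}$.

By De Moivre: z^n = r^n(cos(nθ) + i sin(nθ))
= 5^11(cos(11*135°) + i sin(11*135°))
= 48828125(cos 45° + i sin 45°)
= 48828125*sqrt(2)/2 + (48828125*sqrt(2)/2)i


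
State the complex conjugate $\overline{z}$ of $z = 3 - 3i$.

If z = a + bi, then conjugate(z) = a - bi
conjugate(3 - 3i) = 3 + 3i


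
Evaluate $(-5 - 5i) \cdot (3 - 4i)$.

(a1*a2 - b1*b2) + (a1*b2 + b1*a2)i
= (-15 - 20) + (20 + (-15))i
= -35 + 5i


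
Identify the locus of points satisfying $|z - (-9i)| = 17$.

|z - z0| = r describes a circle centered at z0 with radius r
Here z0 = -9i and r = 17
Locus: Circle centered at (0, -9) with radius 17


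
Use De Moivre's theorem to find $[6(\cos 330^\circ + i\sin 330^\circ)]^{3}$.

By De Moivre: z^n = r^n(cos(nθ) + i sin(nθ))
= 6^3(cos(3*330°) + i sin(3*330°))
= 216(cos 270° + i sin 270°)
= -216i


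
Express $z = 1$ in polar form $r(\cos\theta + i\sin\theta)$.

r = |z| = sqrt(a^2 + b^2) = sqrt((1)^2 + (0)^2) = sqrt(1 + 0) = sqrt(1) = 1
b = 0 and a > 0, so z lies on the positive real axis: θ = 0°
z = 1(cos 0° + i sin 0°)


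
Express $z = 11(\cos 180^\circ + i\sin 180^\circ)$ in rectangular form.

a = r cos θ = 11 * -1 = -11
b = r sin θ = 11 * 0 = 0
z = -11


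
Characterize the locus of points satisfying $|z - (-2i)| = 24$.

|z - z0| = r describes a circle centered at z0 with radius r
Here z0 = -2i and r = 24
Locus: Circle centered at (0, -2) with radius 24


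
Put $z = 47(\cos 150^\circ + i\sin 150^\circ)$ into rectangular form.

a = r cos θ = 47 * -sqrt(3)/2 = -47*sqrt(3)/2
b = r sin θ = 47 * 1/2 = 47/2
z = -47*sqrt(3)/2 + (47/2)i


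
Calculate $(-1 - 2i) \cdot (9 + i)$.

(a1*a2 - b1*b2) + (a1*b2 + b1*a2)i
= (-9 - (-2)) + (-1 + (-18))i
= -7 - 19i


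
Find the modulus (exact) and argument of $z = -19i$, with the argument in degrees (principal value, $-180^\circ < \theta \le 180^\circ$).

|z| = sqrt(0^2 + (-19)^2) = 19
a = 0 and b < 0, so z lies on the negative imaginary axis: arg(z) = -90°


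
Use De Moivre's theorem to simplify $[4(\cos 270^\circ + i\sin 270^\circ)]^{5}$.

By De Moivre: z^n = r^n(cos(nθ) + i sin(nθ))
= 4^5(cos(5*270°) + i sin(5*270°))
= 1024(cos 270° + i sin 270°)
= -1024i


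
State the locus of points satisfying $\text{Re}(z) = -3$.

Re(z) = x where z = x + yi; the equation x = -3 is satisfied by all points with that x-coordinate
Locus: Vertical line x = -3


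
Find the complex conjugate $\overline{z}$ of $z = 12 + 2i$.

If z = a + bi, then conjugate(z) = a - bi
conjugate(12 + 2i) = 12 - 2i


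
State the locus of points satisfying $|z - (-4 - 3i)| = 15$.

|z - z0| = r describes a circle centered at z0 with radius r
Here z0 = -4 - 3i and r = 15
Locus: Circle centered at (-4, -3) with radius 15


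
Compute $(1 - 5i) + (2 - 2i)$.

(1 + 2) + (-5 + (-2))i = 3 - 7i


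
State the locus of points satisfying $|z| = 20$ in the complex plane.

|z| = 20 means sqrt(x^2 + y^2) = 20
This is a circle of radius 20 centered at the origin
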